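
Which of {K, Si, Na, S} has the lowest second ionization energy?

The second ionization energy removes an electron from the +1 ion. For each element: K⁺ is the bare [Ar] core; Si⁺ still has 3 valence electrons; Na⁺ is the bare [Ne] core; S⁺ still has 5 valence electrons.
Core electrons are held far more tightly than valence electrons, so K and Na top the IE_2 order.
Valence configurations: Si⁺ [Ne]3s²3p¹, S⁺ [Ne]3s²3p³.
The numbers (kJ/mol): K 3052, Si 1577, Na 4562, S 2252.
Overall IE_2 order: Si < S < K < Na.

Si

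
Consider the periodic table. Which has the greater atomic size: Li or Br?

Li is in period 2, group 1; Br is in period 4, group 17.
Radius decreases left→right (rising Z_eff, same n) and increases top→bottom (higher n).
These span different periods and groups, so the two trends combine.
Li > Br: period and group pull opposite ways; the across-period shift dominates (133 vs 114 pm).
For reference (pm): Li 133, Br 114.
So Li has the greater atomic size (Li > Br).

Li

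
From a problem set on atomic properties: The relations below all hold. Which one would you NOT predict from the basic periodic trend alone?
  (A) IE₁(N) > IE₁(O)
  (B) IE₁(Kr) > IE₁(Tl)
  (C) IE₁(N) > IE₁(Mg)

(A)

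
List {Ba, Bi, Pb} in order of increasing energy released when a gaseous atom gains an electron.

Ba is in period 6, group 2; Pb is in period 6, group 14; Bi is in period 6, group 15.
Atoms with high Z_eff and room in the valence shell (especially the halogens) have the most exothermic electron affinities.
All lie in period 6, so electron affinity increases left to right.
So from lowest to highest: Ba < Pb < Bi.

Ba < Pb < Bi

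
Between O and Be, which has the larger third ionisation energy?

Be

IE_3 is the cost of taking one more electron from the +2 cation: O²⁺ still has 4 valence electrons; Be²⁺ is the bare [He] core.
Core electrons are held far more tightly than valence electrons, so Be tops the IE_3 order.
Tabulated IE_3 (kJ/mol): O 5300, Be 14849.
Hence IE_3: O < Be.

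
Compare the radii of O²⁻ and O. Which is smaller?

O

Forming O²⁻ adds 2 electrons to O. More electron–electron repulsion in the same shell, with unchanged nuclear charge, lets the cloud expand.
An anion is larger than its parent atom: O²⁻ > O.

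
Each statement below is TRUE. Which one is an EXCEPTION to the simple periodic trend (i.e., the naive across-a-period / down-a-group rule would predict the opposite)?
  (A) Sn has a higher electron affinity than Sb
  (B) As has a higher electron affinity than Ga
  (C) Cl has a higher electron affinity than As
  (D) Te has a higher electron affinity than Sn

(A)

The general trend: electron affinity increases across a period and decreases down a group.
(A) Sn (period 5, group 14) vs Sb (period 5, group 15): the stated order contradicts the simple trend.
(B) As (period 4, group 15) vs Ga (period 4, group 13): the stated order agrees with the simple trend.
(C) Cl (period 3, group 17) vs As (period 4, group 15): the stated order agrees with the simple trend.
(D) Te (period 5, group 16) vs Sn (period 5, group 14): the stated order agrees with the simple trend.
The exception is (A): adding an electron to Sb's half-filled 5p³ is unfavourable, so Sn has the more exothermic EA.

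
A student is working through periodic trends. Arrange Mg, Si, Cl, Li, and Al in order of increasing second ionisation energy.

Mg < Si < Al < Cl < Li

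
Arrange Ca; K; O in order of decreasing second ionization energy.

O > K > Ca

The second ionization energy removes an electron from the +1 ion. For each element: Ca⁺ still has 1 valence electron; K⁺ is the bare [Ar] core; O⁺ still has 5 valence electrons.
Usually core removal costs more than valence removal, but here the competition is close: a tightly held n=2 valence electron can cost more to remove than an n=3 core electron, so the actual values have to decide it.
Valence configurations: Ca⁺ [Ar]4s¹, O⁺ [He]2s²2p³.
Tabulated IE_2 (kJ/mol): Ca 1145, K 3052, O 3388.
Putting it together, IE_2: Ca < K < O.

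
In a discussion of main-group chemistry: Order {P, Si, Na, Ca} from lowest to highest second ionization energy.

After 1 electron has been removed, what remains? P⁺ still has 4 valence electrons; Si⁺ still has 3 valence electrons; Na⁺ is the bare [Ne] core; Ca⁺ still has 1 valence electron.
Pulling an electron out of a noble-gas core costs far more than removing a remaining valence electron, so Na sits at the high end of IE_2.
Valence configurations: P⁺ [Ne]3s²3p², Si⁺ [Ne]3s²3p¹, Ca⁺ [Ar]4s¹.
Approximate IE_2 values (kJ/mol): P 1907, Si 1577, Na 4562, Ca 1145.
Hence IE_2: Ca < Si < P < Na.

Ca, Si, P, Na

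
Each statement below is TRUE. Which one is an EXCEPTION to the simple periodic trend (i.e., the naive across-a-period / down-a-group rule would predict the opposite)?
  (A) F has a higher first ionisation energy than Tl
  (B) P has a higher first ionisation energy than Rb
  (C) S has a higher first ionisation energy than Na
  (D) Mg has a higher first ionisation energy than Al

The general trend: first ionisation energy increases across a period and decreases down a group.
(A) F (period 2, group 17) vs Tl (period 6, group 13): the stated order agrees with the simple trend.
(B) P (period 3, group 15) vs Rb (period 5, group 1): the stated order agrees with the simple trend.
(C) S (period 3, group 16) vs Na (period 3, group 1): the stated order agrees with the simple trend.
(D) Mg (period 3, group 2) vs Al (period 3, group 13): the stated order contradicts the simple trend.
The exception is (D): Al's single 3p electron is easier to remove than one from Mg's filled 3s².

(D)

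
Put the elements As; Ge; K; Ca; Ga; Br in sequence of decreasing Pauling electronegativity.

Br > As > Ge > Ga > Ca > K

K is in period 4, group 1; Ca is in period 4, group 2; Ga is in period 4, group 13; Ge is in period 4, group 14; As is in period 4, group 15; Br is in period 4, group 17.
Atoms toward the upper right of the periodic table pull bonding electrons most strongly.
All lie in period 4, so electronegativity increases left to right.
So from highest to lowest: Br > As > Ge > Ga > Ca > K.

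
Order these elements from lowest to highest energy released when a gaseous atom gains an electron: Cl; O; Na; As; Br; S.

Na < As < O < S < Br < Cl

Atoms with high Z_eff and room in the valence shell (especially the halogens) have the most exothermic electron affinities.
Here both period and group differ, so the two effects have to be weighed against each other.
As > Na: period and group pull opposite ways; the across-period shift dominates (78 vs 53 kJ/mol).
O > As: both effects reinforce here, so O is clearly the higher of the two.
S > O: this pair runs against the simple trend — see the exception note.
Br > S: period and group pull opposite ways; the across-period shift dominates (325 vs 200 kJ/mol).
Cl > Br: they share group 17; the group trend gives Cl the larger value.
Note the exception: S has a higher electron affinity than O, contrary to the simple trend — the compact 2p subshell of O repels the added electron more than S's larger 3p does.
For reference (kJ/mol): O 141, Na 53, S 200, Cl 349, As 78, Br 325.
So from lowest to highest: Na < As < O < S < Br < Cl.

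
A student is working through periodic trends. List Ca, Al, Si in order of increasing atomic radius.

Si, Al, Ca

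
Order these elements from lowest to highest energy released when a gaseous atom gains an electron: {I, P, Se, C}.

P, C, Se, I

Adding an electron releases more energy for atoms nearer the top right (short of the noble gases).
A diagonal step moves right (one effect) and down (the opposite effect) at once.
C > P: the two effects oppose for this pair; the down-group effect wins (122 vs 72 kJ/mol).
Se > C: the two effects oppose for this pair; the across-period effect wins (195 vs 122 kJ/mol).
I > Se: the two effects oppose for this pair; the across-period effect wins (295 vs 195 kJ/mol).
Tabulated electron affinity (kJ/mol): C 122, P 72, Se 195, I 295.
So from lowest to highest: P < C < Se < I.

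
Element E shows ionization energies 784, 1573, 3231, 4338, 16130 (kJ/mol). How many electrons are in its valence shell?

Look for the largest jump between consecutive ionization energies: IE5/IE4 ≈ 3.7, far larger than any earlier ratio.
That jump marks the point where a core electron is being removed. So the atom has 4 valence electrons.

4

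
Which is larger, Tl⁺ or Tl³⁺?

Both ions have Z = 81 protons, but Tl³⁺ has lost more electrons, so its remaining electrons feel a larger effective nuclear charge per electron and are pulled in more tightly.
Higher positive charge → smaller ion, so Tl⁺ > Tl³⁺.

Tl⁺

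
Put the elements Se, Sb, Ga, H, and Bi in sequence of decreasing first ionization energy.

H, Se, Sb, Bi, Ga

Removing the outermost electron gets harder across a period and easier down a group.
Here both period and group differ, so the two effects have to be weighed against each other.
Bi > Ga: period and group pull opposite ways; the across-period shift dominates (703 vs 579 kJ/mol).
Sb > Bi: Sb sits above Bi in group 15, so the down-group effect alone puts Sb higher.
Se > Sb: relative to Sb, both the across-period and down-group shifts push Se's first ionization energy up.
H > Se: the two effects oppose for this pair; the down-group effect wins (1312 vs 941 kJ/mol).
Approximate values (kJ/mol): H 1312, Ga 579, Se 941, Sb 831, Bi 703.
So from highest to lowest: H > Se > Sb > Bi > Ga.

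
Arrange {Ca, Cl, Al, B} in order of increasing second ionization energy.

Ca < Al < Cl < B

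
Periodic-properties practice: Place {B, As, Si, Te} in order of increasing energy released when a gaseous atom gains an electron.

B is in period 2, group 13; Si is in period 3, group 14; As is in period 4, group 15; Te is in period 5, group 16.
Electron affinity generally becomes more exothermic across a period toward the halogens and less exothermic down a group.
These sit on a diagonal, where the across-period and down-group effects partly cancel.
As > B: period and group pull opposite ways; the across-period shift dominates (78 vs 27 kJ/mol).
Si > As: the two effects oppose for this pair; the down-group effect wins (134 vs 78 kJ/mol).
Te > Si: the two effects oppose for this pair; the across-period effect wins (190 vs 134 kJ/mol).
Tabulated electron affinity (kJ/mol): B 27, Si 134, As 78, Te 190.
So from lowest to highest: B < As < Si < Te.

B < As < Si < Te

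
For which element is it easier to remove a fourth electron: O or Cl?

After 3 electrons have been removed, what remains? O³⁺ still has 3 valence electrons; Cl³⁺ still has 4 valence electrons.
All are still removing valence electrons, so compare the +3 ions as you would atoms: IE_4 generally rises across a period (higher Z_eff) and falls down a group (larger shell), subject to the usual subshell exceptions.
Valence configurations: O³⁺ [He]2s²2p¹, Cl³⁺ [Ne]3s²3p².
The numbers (kJ/mol): O 7469, Cl 5159.
Overall IE_4 order: Cl < O.

Cl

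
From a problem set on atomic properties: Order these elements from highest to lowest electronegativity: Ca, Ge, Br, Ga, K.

K is in period 4, group 1; Ca is in period 4, group 2; Ga is in period 4, group 13; Ge is in period 4, group 14; Br is in period 4, group 17.
Atoms toward the upper right of the periodic table pull bonding electrons most strongly.
All lie in period 4, so electronegativity increases left to right.
So from highest to lowest: Br > Ge > Ga > Ca > K.

Br > Ge > Ga > Ca > K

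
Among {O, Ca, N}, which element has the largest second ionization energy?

O

Consider each +1 ion: O⁺ still has 5 valence electrons; Ca⁺ still has 1 valence electron; N⁺ still has 4 valence electrons.
All are still removing valence electrons, so compare the +1 ions as you would atoms: IE_2 generally rises across a period (higher Z_eff) and falls down a group (larger shell), subject to the usual subshell exceptions.
Valence configurations: O⁺ [He]2s²2p³, Ca⁺ [Ar]4s¹, N⁺ [He]2s²2p².
Tabulated IE_2 (kJ/mol): O 3388, Ca 1145, N 2856.
So the second ionization energies run Ca < N < O.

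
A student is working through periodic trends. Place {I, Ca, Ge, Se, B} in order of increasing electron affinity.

B is in period 2, group 13; Ca is in period 4, group 2; Ge is in period 4, group 14; Se is in period 4, group 16; I is in period 5, group 17.
Electron affinity generally becomes more exothermic across a period toward the halogens and less exothermic down a group.
Neither a single period nor a single group — weigh both effects.
B > Ca: relative to Ca, both the across-period and down-group shifts push B's electron affinity up.
Ge > B: the two effects oppose for this pair; the across-period effect wins (119 vs 27 kJ/mol).
Se > Ge: both are in period 4; the period trend gives Se the larger value.
I > Se: period and group pull opposite ways; the across-period shift dominates (295 vs 195 kJ/mol).
For reference (kJ/mol): B 27, Ca 2, Ge 119, Se 195, I 295.
So from lowest to highest: Ca < B < Ge < Se < I.

Ca, B, Ge, Se, I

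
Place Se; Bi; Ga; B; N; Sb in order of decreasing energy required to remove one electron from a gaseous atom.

N > Se > Sb > B > Bi > Ga

Removing the outermost electron gets harder across a period and easier down a group.
Neither a single period nor a single group — weigh both effects.
Bi > Ga: period and group pull opposite ways; the across-period shift dominates (703 vs 579 kJ/mol).
B > Bi: period and group pull opposite ways; the down-group shift dominates (801 vs 703 kJ/mol).
Sb > B: the two effects oppose for this pair; the across-period effect wins (831 vs 801 kJ/mol).
Se > Sb: relative to Sb, both the across-period and down-group shifts push Se's first ionization energy up.
N > Se: period and group pull opposite ways; the down-group shift dominates (1402 vs 941 kJ/mol).
Approximate values (kJ/mol): B 801, N 1402, Ga 579, Se 941, Sb 831, Bi 703.
So from highest to lowest: N > Se > Sb > B > Bi > Ga.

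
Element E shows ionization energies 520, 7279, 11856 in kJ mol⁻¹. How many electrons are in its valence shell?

1

Look for the largest jump between consecutive ionization energies: IE2/IE1 ≈ 14.0, far larger than any earlier ratio.
That jump marks the point where a core electron is being removed. So the atom has 1 valence electron.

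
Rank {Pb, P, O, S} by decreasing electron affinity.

S > O > P > Pb

Adding an electron releases more energy for atoms nearer the top right (short of the noble gases).
Here both period and group differ, so the two effects have to be weighed against each other.
P > Pb: relative to Pb, both the across-period and down-group shifts push P's electron affinity up.
O > P: both effects reinforce here, so O is clearly the higher of the two.
S > O: this pair runs against the simple trend — see the exception note.
Note the exception: S has a higher electron affinity than O, contrary to the simple trend — the compact 2p subshell of O repels the added electron more than S's larger 3p does.
Approximate values (kJ/mol): O 141, P 72, S 200, Pb 35.
So from highest to lowest: S > O > P > Pb.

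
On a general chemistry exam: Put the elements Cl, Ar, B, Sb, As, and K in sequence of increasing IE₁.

K < B < Sb < As < Cl < Ar

B is in period 2, group 13; Cl is in period 3, group 17; Ar is in period 3, group 18; K is in period 4, group 1; As is in period 4, group 15; Sb is in period 5, group 15.
Across a period the outer electron is held more tightly (higher IE₁); down a group it sits in a higher shell, more shielded, and comes off more easily.
Here both period and group differ, so the two effects have to be weighed against each other.
B > K: both effects reinforce here, so B is clearly the higher of the two.
Sb > B: period and group pull opposite ways; the across-period shift dominates (831 vs 801 kJ/mol).
As > Sb: they share group 15; the group trend gives As the larger value.
Cl > As: both effects reinforce here, so Cl is clearly the higher of the two.
Ar > Cl: both are in period 3; the period trend gives Ar the larger value.
Approximate values (kJ/mol): B 801, Cl 1251, Ar 1521, K 419, As 947, Sb 831.
So from lowest to highest: K < B < Sb < As < Cl < Ar.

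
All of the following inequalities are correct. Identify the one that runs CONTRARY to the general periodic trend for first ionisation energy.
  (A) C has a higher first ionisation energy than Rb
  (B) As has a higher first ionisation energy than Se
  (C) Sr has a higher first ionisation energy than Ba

The general trend: first ionisation energy increases across a period and decreases down a group.
(A) C (period 2, group 14) vs Rb (period 5, group 1): the stated order agrees with the simple trend.
(B) As (period 4, group 15) vs Se (period 4, group 16): the stated order contradicts the simple trend.
(C) Sr (period 5, group 2) vs Ba (period 6, group 2): the stated order agrees with the simple trend.
The exception is (B): Se (4p⁴) ionizes more easily than half-filled As (4p³).

(B)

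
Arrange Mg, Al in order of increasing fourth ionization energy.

Mg < Al

The fourth ionization energy removes an electron from the +3 ion. For each element: Mg³⁺ is already 1 electron into the core; Al³⁺ is the bare [Ne] core.
All of these are removing an electron from a noble-gas core or deeper; the smaller core (lower principal quantum number) is held far more tightly, and within a period the higher nuclear charge binds the same core more tightly.
The numbers (kJ/mol): Mg 10543, Al 11577.
Overall IE_4 order: Mg < Al.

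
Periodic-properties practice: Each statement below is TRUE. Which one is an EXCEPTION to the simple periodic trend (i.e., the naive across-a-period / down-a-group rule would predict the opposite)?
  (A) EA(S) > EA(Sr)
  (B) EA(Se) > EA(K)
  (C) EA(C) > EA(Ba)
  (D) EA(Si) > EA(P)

The general trend: electron affinity increases across a period and decreases down a group.
(A) S (period 3, group 16) vs Sr (period 5, group 2): the stated order agrees with the simple trend.
(B) Se (period 4, group 16) vs K (period 4, group 1): the stated order agrees with the simple trend.
(C) C (period 2, group 14) vs Ba (period 6, group 2): the stated order agrees with the simple trend.
(D) Si (period 3, group 14) vs P (period 3, group 15): the stated order contradicts the simple trend.
The exception is (D): adding an electron to P's half-filled 3p³ is unfavourable, so Si (3p²) has the more exothermic EA.

(D)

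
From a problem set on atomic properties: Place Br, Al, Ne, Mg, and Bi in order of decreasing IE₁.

Ne > Br > Mg > Bi > Al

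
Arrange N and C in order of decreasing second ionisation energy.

N > C

The second ionization energy removes an electron from the +1 ion. For each element: N⁺ still has 4 valence electrons; C⁺ still has 3 valence electrons.
All are still removing valence electrons, so compare the +1 ions as you would atoms: IE_2 generally rises across a period (higher Z_eff) and falls down a group (larger shell), subject to the usual subshell exceptions.
Valence configurations: N⁺ [He]2s²2p², C⁺ [He]2s²2p¹.
The numbers (kJ/mol): N 2856, C 2353.
Overall IE_2 order: C < N.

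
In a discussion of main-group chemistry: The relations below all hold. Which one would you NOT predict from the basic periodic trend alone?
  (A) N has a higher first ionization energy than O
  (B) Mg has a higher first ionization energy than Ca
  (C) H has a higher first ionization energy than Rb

The general trend: first ionization energy increases across a period and decreases down a group.
(A) N (period 2, group 15) vs O (period 2, group 16): the stated order contradicts the simple trend.
(B) Mg (period 3, group 2) vs Ca (period 4, group 2): the stated order agrees with the simple trend.
(C) H (period 1, group 1) vs Rb (period 5, group 1): the stated order agrees with the simple trend.
The exception is (A): pairing an electron in O's 2p⁴ costs repulsion energy, so O ionizes more easily than half-filled N (2p³).

(A)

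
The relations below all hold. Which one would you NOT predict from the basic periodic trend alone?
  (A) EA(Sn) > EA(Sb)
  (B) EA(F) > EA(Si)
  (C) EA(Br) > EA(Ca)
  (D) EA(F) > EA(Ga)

(A)

The general trend: electron affinity increases across a period and decreases down a group.
(A) Sn (period 5, group 14) vs Sb (period 5, group 15): the stated order contradicts the simple trend.
(B) F (period 2, group 17) vs Si (period 3, group 14): the stated order agrees with the simple trend.
(C) Br (period 4, group 17) vs Ca (period 4, group 2): the stated order agrees with the simple trend.
(D) F (period 2, group 17) vs Ga (period 4, group 13): the stated order agrees with the simple trend.
The exception is (A): adding an electron to Sb's half-filled 5p³ is unfavourable, so Sn has the more exothermic EA.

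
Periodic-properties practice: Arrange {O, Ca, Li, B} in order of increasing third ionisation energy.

B < Ca < O < Li

Consider each +2 ion: O²⁺ still has 4 valence electrons; Ca²⁺ is the bare [Ar] core; Li²⁺ is already 1 electron into the core; B²⁺ still has 1 valence electron.
Usually core removal costs more than valence removal, but here the competition is close: a tightly held n=2 valence electron can cost more to remove than an n=3 core electron, so the actual values have to decide it.
Valence configurations: O²⁺ [He]2s²2p², B²⁺ [He]2s¹.
The numbers (kJ/mol): O 5300, Ca 4912, Li 11815, B 3660.
So the third ionization energies run B < Ca < O < Li.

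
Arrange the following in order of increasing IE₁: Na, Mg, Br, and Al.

Na < Al < Mg < Br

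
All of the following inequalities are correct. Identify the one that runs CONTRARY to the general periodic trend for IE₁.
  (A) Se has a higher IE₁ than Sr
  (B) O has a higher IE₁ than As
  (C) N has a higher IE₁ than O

(C)

The general trend: IE₁ increases across a period and decreases down a group.
(A) Se (period 4, group 16) vs Sr (period 5, group 2): the stated order agrees with the simple trend.
(B) O (period 2, group 16) vs As (period 4, group 15): the stated order agrees with the simple trend.
(C) N (period 2, group 15) vs O (period 2, group 16): the stated order contradicts the simple trend.
The exception is (C): pairing an electron in O's 2p⁴ costs repulsion energy, so O ionizes more easily than half-filled N (2p³).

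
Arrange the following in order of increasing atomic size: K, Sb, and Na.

Na is in period 3, group 1; K is in period 4, group 1; Sb is in period 5, group 15.
Atomic radius shrinks across a period as nuclear charge pulls the same shell inward, and grows down a group as new shells are added.
Neither a single period nor a single group — weigh both effects.
Na > Sb: period and group pull opposite ways; the across-period shift dominates (155 vs 140 pm).
K > Na: K sits below Na in group 1, so the down-group effect alone puts K larger.
For reference (pm): Na 155, K 196, Sb 140.
So from smallest to largest: Sb < Na < K.

Sb < Na < K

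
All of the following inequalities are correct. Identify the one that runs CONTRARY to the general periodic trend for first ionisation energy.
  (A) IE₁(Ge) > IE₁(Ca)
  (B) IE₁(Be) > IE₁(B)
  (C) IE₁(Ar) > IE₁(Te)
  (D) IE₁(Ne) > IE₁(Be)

(B)

The general trend: first ionisation energy increases across a period and decreases down a group.
(A) Ge (period 4, group 14) vs Ca (period 4, group 2): the stated order agrees with the simple trend.
(B) Be (period 2, group 2) vs B (period 2, group 13): the stated order contradicts the simple trend.
(C) Ar (period 3, group 18) vs Te (period 5, group 16): the stated order agrees with the simple trend.
(D) Ne (period 2, group 18) vs Be (period 2, group 2): the stated order agrees with the simple trend.
The exception is (B): removing B's lone 2p electron is easier than breaking Be's filled 2s².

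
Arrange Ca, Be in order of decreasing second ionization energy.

Be > Ca

The second ionization energy removes an electron from the +1 ion. For each element: Ca⁺ still has 1 valence electron; Be⁺ still has 1 valence electron.
All are still removing valence electrons, so compare the +1 ions as you would atoms: IE_2 generally rises across a period (higher Z_eff) and falls down a group (larger shell), subject to the usual subshell exceptions.
Valence configurations: Ca⁺ [Ar]4s¹, Be⁺ [He]2s¹.
Approximate IE_2 values (kJ/mol): Ca 1145, Be 1757.
So the second ionization energies run Ca < Be.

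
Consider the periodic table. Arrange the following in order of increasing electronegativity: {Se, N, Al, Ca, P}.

Ca, Al, P, Se, N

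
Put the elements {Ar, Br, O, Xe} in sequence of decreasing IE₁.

Ar, O, Xe, Br

O is in period 2, group 16; Ar is in period 3, group 18; Br is in period 4, group 17; Xe is in period 5, group 18.
Across a period the outer electron is held more tightly (higher IE₁); down a group it sits in a higher shell, more shielded, and comes off more easily.
These span different periods and groups, so the two trends combine.
Xe > Br: the two effects oppose for this pair; the across-period effect wins (1170 vs 1140 kJ/mol).
O > Xe: the two effects oppose for this pair; the down-group effect wins (1314 vs 1170 kJ/mol).
Ar > O: the two effects oppose for this pair; the across-period effect wins (1521 vs 1314 kJ/mol).
For reference (kJ/mol): O 1314, Ar 1521, Br 1140, Xe 1170.
So from highest to lowest: Ar > O > Xe > Br.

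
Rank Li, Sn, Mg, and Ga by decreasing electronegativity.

Sn > Ga > Mg > Li

Li is in period 2, group 1; Mg is in period 3, group 2; Ga is in period 4, group 13; Sn is in period 5, group 14.
EN rises left→right (higher Z_eff, smaller atoms) and falls top→bottom (larger, more shielded atoms).
These sit on a diagonal, where the across-period and down-group effects partly cancel.
Mg > Li: the two effects oppose for this pair; the across-period effect wins (1.31 vs 0.98).
Ga > Mg: the two effects oppose for this pair; the across-period effect wins (1.81 vs 1.31).
Sn > Ga: the two effects oppose for this pair; the across-period effect wins (1.96 vs 1.81).
Tabulated electronegativity (Pauling): Li 0.98, Mg 1.31, Ga 1.81, Sn 1.96.
So from highest to lowest: Sn > Ga > Mg > Li.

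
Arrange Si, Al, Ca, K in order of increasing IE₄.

Si < K < Ca < Al

Consider each +3 ion: Si³⁺ still has 1 valence electron; Al³⁺ is the bare [Ne] core; Ca³⁺ is already 1 electron into the core; K³⁺ is already 2 electrons into the core.
Breaking into a closed-shell core is much more expensive than removing a leftover valence electron — K, Ca and Al have the largest IE_4 here.
Tabulated IE_4 (kJ/mol): Si 4356, Al 11577, Ca 6491, K 5877.
Hence IE_4: Si < K < Ca < Al.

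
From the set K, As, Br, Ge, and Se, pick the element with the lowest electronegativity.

Electronegativity increases across a period and decreases down a group, tracking effective nuclear charge and atomic size.
All lie in period 4, so electronegativity increases left to right.
The lowest electronegativity among these belongs to K.

K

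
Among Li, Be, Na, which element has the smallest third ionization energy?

IE_3 is the cost of taking one more electron from the +2 cation: Li²⁺ is already 1 electron into the core; Be²⁺ is the bare [He] core; Na²⁺ is already 1 electron into the core.
All of these are removing an electron from a noble-gas core or deeper; the smaller core (lower principal quantum number) is held far more tightly, and within a period the higher nuclear charge binds the same core more tightly.
The numbers (kJ/mol): Li 11815, Be 14849, Na 6910.
So the third ionization energies run Na < Li < Be.

Na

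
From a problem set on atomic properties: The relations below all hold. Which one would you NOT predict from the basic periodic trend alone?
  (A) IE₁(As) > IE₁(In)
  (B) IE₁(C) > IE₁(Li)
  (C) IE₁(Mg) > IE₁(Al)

(C)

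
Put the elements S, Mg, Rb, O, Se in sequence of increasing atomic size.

O is in period 2, group 16; Mg is in period 3, group 2; S is in period 3, group 16; Se is in period 4, group 16; Rb is in period 5, group 1.
Radius decreases left→right (rising Z_eff, same n) and increases top→bottom (higher n).
These span different periods and groups, so the two trends combine.
S > O: S sits below O in group 16, so the down-group effect alone puts S larger.
Se > S: Se sits below S in group 16, so the down-group effect alone puts Se larger.
Mg > Se: period and group pull opposite ways; the across-period shift dominates (139 vs 116 pm).
Rb > Mg: relative to Mg, both the across-period and down-group shifts push Rb's atomic radius up.
Tabulated atomic radius (pm): O 63, Mg 139, S 103, Se 116, Rb 210.
So from smallest to largest: O < S < Se < Mg < Rb.

O, S, Se, Mg, Rb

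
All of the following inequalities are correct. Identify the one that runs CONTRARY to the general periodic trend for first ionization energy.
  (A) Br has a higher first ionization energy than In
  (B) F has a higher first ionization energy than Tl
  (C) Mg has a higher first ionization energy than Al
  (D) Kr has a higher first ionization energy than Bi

(C)

The general trend: first ionization energy increases across a period and decreases down a group.
(A) Br (period 4, group 17) vs In (period 5, group 13): the stated order agrees with the simple trend.
(B) F (period 2, group 17) vs Tl (period 6, group 13): the stated order agrees with the simple trend.
(C) Mg (period 3, group 2) vs Al (period 3, group 13): the stated order contradicts the simple trend.
(D) Kr (period 4, group 18) vs Bi (period 6, group 15): the stated order agrees with the simple trend.
The exception is (C): Al's single 3p electron is easier to remove than one from Mg's filled 3s².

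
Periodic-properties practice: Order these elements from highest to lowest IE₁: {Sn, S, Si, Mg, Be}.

S > Be > Si > Mg > Sn

Be is in period 2, group 2; Mg is in period 3, group 2; Si is in period 3, group 14; S is in period 3, group 16; Sn is in period 5, group 14.
Removing the outermost electron gets harder across a period and easier down a group.
Here both period and group differ, so the two effects have to be weighed against each other.
Mg > Sn: period and group pull opposite ways; the down-group shift dominates (738 vs 709 kJ/mol).
Si > Mg: both are in period 3; the period trend gives Si the larger value.
Be > Si: period and group pull opposite ways; the down-group shift dominates (900 vs 786 kJ/mol).
S > Be: period and group pull opposite ways; the across-period shift dominates (1000 vs 900 kJ/mol).
For reference (kJ/mol): Be 900, Mg 738, Si 786, S 1000, Sn 709.
So from highest to lowest: S > Be > Si > Mg > Sn.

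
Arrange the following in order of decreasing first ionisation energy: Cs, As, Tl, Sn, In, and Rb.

As > Sn > Tl > In > Rb > Cs

As is in period 4, group 15; Rb is in period 5, group 1; In is in period 5, group 13; Sn is in period 5, group 14; Cs is in period 6, group 1; Tl is in period 6, group 13.
Removing the outermost electron gets harder across a period and easier down a group.
Here both period and group differ, so the two effects have to be weighed against each other.
Rb > Cs: Rb sits above Cs in group 1, so the down-group effect alone puts Rb higher.
In > Rb: In lies to the right of Rb in period 5, so the across-period effect alone puts In higher.
Tl > In: this pair runs against the simple trend — see the exception note.
Sn > Tl: both effects reinforce here, so Sn is clearly the higher of the two.
As > Sn: both effects reinforce here, so As is clearly the higher of the two.
Note the exception: Tl has a higher first ionization energy than In, contrary to the simple trend — relativistic 6s stabilisation and poor 4f/5d shielding distort the trend for the heavy p-block elements.
Approximate values (kJ/mol): As 947, Rb 403, In 558, Sn 709, Cs 376, Tl 589.
So from highest to lowest: As > Sn > Tl > In > Rb > Cs.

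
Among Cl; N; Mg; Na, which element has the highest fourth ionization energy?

IE_4 is the cost of taking one more electron from the +3 cation: Cl³⁺ still has 4 valence electrons; N³⁺ still has 2 valence electrons; Mg³⁺ is already 1 electron into the core; Na³⁺ is already 2 electrons into the core.
Pulling an electron out of a noble-gas core costs far more than removing a remaining valence electron, so Na and Mg sit at the high end of IE_4.
Valence configurations: Cl³⁺ [Ne]3s²3p², N³⁺ [He]2s².
Tabulated IE_4 (kJ/mol): Cl 5159, N 7475, Mg 10543, Na 9543.
Overall IE_4 order: Cl < N < Na < Mg.

Mg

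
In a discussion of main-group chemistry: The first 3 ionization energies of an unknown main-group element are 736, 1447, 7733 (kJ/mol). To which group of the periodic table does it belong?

Look for the largest jump between consecutive ionization energies: IE3/IE2 ≈ 5.3, far larger than any earlier ratio.
That jump marks the point where a core electron is being removed. So the atom has 2 valence electrons.
A main-group element with 2 valence electrons is in group 2.

Group 2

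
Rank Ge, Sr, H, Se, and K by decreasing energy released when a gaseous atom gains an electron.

H is in period 1, group 1; K is in period 4, group 1; Ge is in period 4, group 14; Se is in period 4, group 16; Sr is in period 5, group 2.
EA tends to increase across a period and decrease down a group, though the pattern is less regular than for IE or radius.
Neither a single period nor a single group — weigh both effects.
K > Sr: the two effects oppose for this pair; the down-group effect wins (48 vs 5 kJ/mol).
H > K: they share group 1; the group trend gives H the larger value.
Ge > H: period and group pull opposite ways; the across-period shift dominates (119 vs 73 kJ/mol).
Se > Ge: both are in period 4; the period trend gives Se the larger value.
Tabulated electron affinity (kJ/mol): H 73, K 48, Ge 119, Se 195, Sr 5.
So from highest to lowest: Se > Ge > H > K > Sr.

Se > Ge > H > K > Sr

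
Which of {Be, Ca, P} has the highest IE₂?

P

Consider each +1 ion: Be⁺ still has 1 valence electron; Ca⁺ still has 1 valence electron; P⁺ still has 4 valence electrons.
All are still removing valence electrons, so compare the +1 ions as you would atoms: IE_2 generally rises across a period (higher Z_eff) and falls down a group (larger shell), subject to the usual subshell exceptions.
Valence configurations: Be⁺ [He]2s¹, Ca⁺ [Ar]4s¹, P⁺ [Ne]3s²3p².
Approximate IE_2 values (kJ/mol): Be 1757, Ca 1145, P 1907.
So the second ionization energies run Ca < Be < P.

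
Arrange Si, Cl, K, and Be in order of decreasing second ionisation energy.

The second ionization energy removes an electron from the +1 ion. For each element: Si⁺ still has 3 valence electrons; Cl⁺ still has 6 valence electrons; K⁺ is the bare [Ar] core; Be⁺ still has 1 valence electron.
Core electrons are held far more tightly than valence electrons, so K tops the IE_2 order.
Valence configurations: Si⁺ [Ne]3s²3p¹, Cl⁺ [Ne]3s²3p⁴, Be⁺ [He]2s¹.
Tabulated IE_2 (kJ/mol): Si 1577, Cl 2298, K 3052, Be 1757.
So the second ionization energies run Si < Be < Cl < K.

K > Cl > Be > Si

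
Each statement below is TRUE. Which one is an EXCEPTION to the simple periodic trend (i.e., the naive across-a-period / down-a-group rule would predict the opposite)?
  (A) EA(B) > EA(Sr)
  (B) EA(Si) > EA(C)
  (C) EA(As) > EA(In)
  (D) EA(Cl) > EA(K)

The general trend: electron affinity increases across a period and decreases down a group.
(A) B (period 2, group 13) vs Sr (period 5, group 2): the stated order agrees with the simple trend.
(B) Si (period 3, group 14) vs C (period 2, group 14): the stated order contradicts the simple trend.
(C) As (period 4, group 15) vs In (period 5, group 13): the stated order agrees with the simple trend.
(D) Cl (period 3, group 17) vs K (period 4, group 1): the stated order agrees with the simple trend.
The exception is (B): Si's larger, more diffuse 3p orbitals accept an added electron slightly more readily than C's compact 2p.

(B)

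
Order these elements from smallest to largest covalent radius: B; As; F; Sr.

F < B < As < Sr

B is in period 2, group 13; F is in period 2, group 17; As is in period 4, group 15; Sr is in period 5, group 2.
Atomic radius shrinks across a period as nuclear charge pulls the same shell inward, and grows down a group as new shells are added.
Here both period and group differ, so the two effects have to be weighed against each other.
B > F: both are in period 2; the period trend gives B the larger value.
As > B: period and group pull opposite ways; the down-group shift dominates (121 vs 85 pm).
Sr > As: relative to As, both the across-period and down-group shifts push Sr's atomic radius up.
For reference (pm): B 85, F 64, As 121, Sr 185.
So from smallest to largest: F < B < As < Sr.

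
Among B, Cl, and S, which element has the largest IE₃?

Cl

After 2 electrons have been removed, what remains? B²⁺ still has 1 valence electron; Cl²⁺ still has 5 valence electrons; S²⁺ still has 4 valence electrons.
All are still removing valence electrons, so compare the +2 ions as you would atoms: IE_3 generally rises across a period (higher Z_eff) and falls down a group (larger shell), subject to the usual subshell exceptions.
Valence configurations: B²⁺ [He]2s¹, Cl²⁺ [Ne]3s²3p³, S²⁺ [Ne]3s²3p².
Approximate IE_3 values (kJ/mol): B 3660, Cl 3822, S 3357.
Hence IE_3: S < B < Cl.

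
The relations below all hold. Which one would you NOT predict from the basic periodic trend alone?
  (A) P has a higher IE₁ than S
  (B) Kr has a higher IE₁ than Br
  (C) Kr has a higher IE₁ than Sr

(A)

The general trend: IE₁ increases across a period and decreases down a group.
(A) P (period 3, group 15) vs S (period 3, group 16): the stated order contradicts the simple trend.
(B) Kr (period 4, group 18) vs Br (period 4, group 17): the stated order agrees with the simple trend.
(C) Kr (period 4, group 18) vs Sr (period 5, group 2): the stated order agrees with the simple trend.
The exception is (A): S (3p⁴) ionizes more easily than half-filled P (3p³) because the paired 3p electron in S is pushed out by e⁻–e⁻ repulsion.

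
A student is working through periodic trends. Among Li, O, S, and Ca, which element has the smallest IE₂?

Ca

Consider each +1 ion: Li⁺ is the bare [He] core; O⁺ still has 5 valence electrons; S⁺ still has 5 valence electrons; Ca⁺ still has 1 valence electron.
Core electrons are held far more tightly than valence electrons, so Li tops the IE_2 order.
Valence configurations: O⁺ [He]2s²2p³, S⁺ [Ne]3s²3p³, Ca⁺ [Ar]4s¹.
Tabulated IE_2 (kJ/mol): Li 7298, O 3388, S 2252, Ca 1145.
Hence IE_2: Ca < S < O < Li.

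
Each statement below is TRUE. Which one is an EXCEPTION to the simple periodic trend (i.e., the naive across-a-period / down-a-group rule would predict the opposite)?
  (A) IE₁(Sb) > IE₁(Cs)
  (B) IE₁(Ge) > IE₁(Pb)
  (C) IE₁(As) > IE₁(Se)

The general trend: IE₁ increases across a period and decreases down a group.
(A) Sb (period 5, group 15) vs Cs (period 6, group 1): the stated order agrees with the simple trend.
(B) Ge (period 4, group 14) vs Pb (period 6, group 14): the stated order agrees with the simple trend.
(C) As (period 4, group 15) vs Se (period 4, group 16): the stated order contradicts the simple trend.
The exception is (C): Se (4p⁴) ionizes more easily than half-filled As (4p³).

(C)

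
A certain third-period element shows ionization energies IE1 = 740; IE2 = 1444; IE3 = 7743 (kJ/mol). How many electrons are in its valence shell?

2

Look for the largest jump between consecutive ionization energies: IE3/IE2 ≈ 5.4, far larger than any earlier ratio.
That jump marks the point where a core electron is being removed. So the atom has 2 valence electrons.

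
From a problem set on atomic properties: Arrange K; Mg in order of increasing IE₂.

Mg, K

The second ionization energy removes an electron from the +1 ion. For each element: K⁺ is the bare [Ar] core; Mg⁺ still has 1 valence electron.
Breaking into a closed-shell core is much more expensive than removing a leftover valence electron — K has the largest IE_2 here.
The numbers (kJ/mol): K 3052, Mg 1451.
Hence IE_2: Mg < K.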